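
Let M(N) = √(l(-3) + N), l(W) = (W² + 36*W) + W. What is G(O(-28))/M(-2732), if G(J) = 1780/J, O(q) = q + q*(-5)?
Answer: -445*I*√2834/79352 ≈ -0.29854*I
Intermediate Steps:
O(q) = -4*q (O(q) = q - 5*q = -4*q)
l(W) = W² + 37*W
M(N) = √(-102 + N) (M(N) = √(-3*(37 - 3) + N) = √(-3*34 + N) = √(-102 + N))
G(O(-28))/M(-2732) = (1780/((-4*(-28))))/(√(-102 - 2732)) = (1780/112)/(√(-2834)) = (1780*(1/112))/((I*√2834)) = 445*(-I*√2834/2834)/28 = -445*I*√2834/79352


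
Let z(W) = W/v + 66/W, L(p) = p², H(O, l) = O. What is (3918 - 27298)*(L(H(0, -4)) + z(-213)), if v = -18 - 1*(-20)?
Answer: 177302230/71 ≈ 2.4972e+6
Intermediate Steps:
v = 2 (v = -18 + 20 = 2)
z(W) = W/2 + 66/W
(3918 - 27298)*(L(H(0, -4)) + z(-213)) = (3918 - 27298)*(0² + ((½)*(-213) + 66/(-213))) = -23380*(0 + (-213/2 + 66*(-1/213))) = -23380*(0 + (-213/2 - 22/71)) = -23380*(0 - 15167/142) = -23380*(-15167/142) = 177302230/71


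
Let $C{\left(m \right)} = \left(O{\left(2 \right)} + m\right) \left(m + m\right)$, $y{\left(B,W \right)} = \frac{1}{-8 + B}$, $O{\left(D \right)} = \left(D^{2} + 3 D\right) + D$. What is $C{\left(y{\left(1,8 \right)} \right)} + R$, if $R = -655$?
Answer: $- \frac{32261}{49} \approx -658.39$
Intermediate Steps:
$O{\left(D \right)} = D^{2} + 4 D$
$C{\left(m \right)} = 2 m \left(12 + m\right)$ ($C{\left(m \right)} = \left(2 \left(4 + 2\right) + m\right) \left(m + m\right) = \left(2 \cdot 6 + m\right) 2 m = \left(12 + m\right) 2 m = 2 m \left(12 + m\right)$)
$C{\left(y{\left(1,8 \right)} \right)} + R = \frac{2 \left(12 + \frac{1}{-8 + 1}\right)}{-8 + 1} - 655 = \frac{2 \left(12 + \frac{1}{-7}\right)}{-7} - 655 = 2 \left(- \frac{1}{7}\right) \left(12 - \frac{1}{7}\right) - 655 = 2 \left(- \frac{1}{7}\right) \frac{83}{7} - 655 = - \frac{166}{49} - 655 = - \frac{32261}{49}$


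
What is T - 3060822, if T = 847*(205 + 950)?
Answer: -2082537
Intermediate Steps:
T = 978285 (T = 847*1155 = 978285)
T - 3060822 = 978285 - 3060822 = -2082537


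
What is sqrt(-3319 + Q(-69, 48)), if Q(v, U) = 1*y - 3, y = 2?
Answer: 2*I*sqrt(830) ≈ 57.619*I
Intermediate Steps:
Q(v, U) = -1 (Q(v, U) = 1*2 - 3 = 2 - 3 = -1)
sqrt(-3319 + Q(-69, 48)) = sqrt(-3319 - 1) = sqrt(-3320) = 2*I*sqrt(830)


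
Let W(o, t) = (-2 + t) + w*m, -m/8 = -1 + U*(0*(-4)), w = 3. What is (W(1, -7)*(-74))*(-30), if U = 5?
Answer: 33300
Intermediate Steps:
m = 8 (m = -8*(-1 + 5*(0*(-4))) = -8*(-1 + 5*0) = -8*(-1 + 0) = -8*(-1) = 8)
W(o, t) = 22 + t (W(o, t) = (-2 + t) + 3*8 = (-2 + t) + 24 = 22 + t)
(W(1, -7)*(-74))*(-30) = ((22 - 7)*(-74))*(-30) = (15*(-74))*(-30) = -1110*(-30) = 33300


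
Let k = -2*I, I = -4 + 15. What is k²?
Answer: 484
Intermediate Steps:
I = 11
k = -22 (k = -2*11 = -22)
k² = (-22)² = 484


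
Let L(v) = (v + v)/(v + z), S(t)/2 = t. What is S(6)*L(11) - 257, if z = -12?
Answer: -521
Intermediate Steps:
S(t) = 2*t
L(v) = 2*v/(-12 + v) (L(v) = (v + v)/(v - 12) = (2*v)/(-12 + v) = 2*v/(-12 + v))
S(6)*L(11) - 257 = (2*6)*(2*11/(-12 + 11)) - 257 = 12*(2*11/(-1)) - 257 = 12*(2*11*(-1)) - 257 = 12*(-22) - 257 = -264 - 257 = -521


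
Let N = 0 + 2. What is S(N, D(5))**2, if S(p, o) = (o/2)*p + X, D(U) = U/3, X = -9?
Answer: 484/9 ≈ 53.778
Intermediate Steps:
D(U) = U/3 (D(U) = U*(1/3) = U/3)
N = 2
S(p, o) = -9 + o*p/2 (S(p, o) = (o/2)*p - 9 = o*p/2 - 9 = -9 + o*p/2)
S(N, D(5))**2 = (-9 + (1/2)*((1/3)*5)*2)**2 = (-9 + (1/2)*(5/3)*2)**2 = (-9 + 5/3)**2 = (-22/3)**2 = 484/9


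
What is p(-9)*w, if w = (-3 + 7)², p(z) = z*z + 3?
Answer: 1344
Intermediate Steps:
p(z) = 3 + z² (p(z) = z² + 3 = 3 + z²)
w = 16 (w = 4² = 16)
p(-9)*w = (3 + (-9)²)*16 = (3 + 81)*16 = 84*16 = 1344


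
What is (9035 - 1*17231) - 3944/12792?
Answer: -13105897/1599 ≈ -8196.3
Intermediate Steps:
(9035 - 1*17231) - 3944/12792 = (9035 - 17231) - 3944/12792 = -8196 - 1*493/1599 = -8196 - 493/1599 = -13105897/1599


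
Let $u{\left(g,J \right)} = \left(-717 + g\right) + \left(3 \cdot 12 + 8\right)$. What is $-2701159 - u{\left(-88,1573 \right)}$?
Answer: $-2700398$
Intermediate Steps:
$u{\left(g,J \right)} = -673 + g$ ($u{\left(g,J \right)} = \left(-717 + g\right) + \left(36 + 8\right) = \left(-717 + g\right) + 44 = -673 + g$)
$-2701159 - u{\left(-88,1573 \right)} = -2701159 - \left(-673 - 88\right) = -2701159 - -761 = -2701159 + 761 = -2700398$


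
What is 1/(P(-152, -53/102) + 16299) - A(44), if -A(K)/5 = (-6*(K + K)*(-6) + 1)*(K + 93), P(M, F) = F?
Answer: 3608777420527/1662445 ≈ 2.1708e+6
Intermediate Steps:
A(K) = -5*(1 + 72*K)*(93 + K) (A(K) = -5*(-6*(K + K)*(-6) + 1)*(K + 93) = -5*(-12*K*(-6) + 1)*(93 + K) = -5*(72*K + 1)*(93 + K) = -5*(1 + 72*K)*(93 + K))
1/(P(-152, -53/102) + 16299) - A(44) = 1/(-53/102 + 16299) - (-465 - 33485*44 - 360*44**2) = 1/(-53*1/102 + 16299) - (-465 - 1473340 - 360*1936) = 1/(-53/102 + 16299) - (-465 - 1473340 - 696960) = 1/(1662445/102) - 1*(-2170765) = 102/1662445 + 2170765 = 3608777420527/1662445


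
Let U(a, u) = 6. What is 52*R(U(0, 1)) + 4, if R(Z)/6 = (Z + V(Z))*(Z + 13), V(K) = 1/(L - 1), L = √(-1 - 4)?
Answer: 4*(7411*I + 8893*√5)/(I + √5) ≈ 34584.0 - 2209.2*I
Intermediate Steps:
L = I*√5 (L = √(-5) = I*√5 ≈ 2.2361*I)
V(K) = 1/(-1 + I*√5) (V(K) = 1/(I*√5 - 1) = 1/(-1 + I*√5))
R(Z) = 6*(13 + Z)*(Z - I/(I + √5)) (R(Z) = 6*((Z - I/(I + √5))*(Z + 13)) = 6*((Z - I/(I + √5))*(13 + Z)) = 6*((13 + Z)*(Z - I/(I + √5))) = 6*(13 + Z)*(Z - I/(I + √5)))
52*R(U(0, 1)) + 4 = 52*(-13 + 6*6² + 77*6 - 13*I*√5 - 1*I*6*√5) + 4 = 52*(-13 + 6*36 + 462 - 13*I*√5 - 6*I*√5) + 4 = 52*(-13 + 216 + 462 - 13*I*√5 - 6*I*√5) + 4 = 52*(665 - 19*I*√5) + 4 = (34580 - 988*I*√5) + 4 = 34584 - 988*I*√5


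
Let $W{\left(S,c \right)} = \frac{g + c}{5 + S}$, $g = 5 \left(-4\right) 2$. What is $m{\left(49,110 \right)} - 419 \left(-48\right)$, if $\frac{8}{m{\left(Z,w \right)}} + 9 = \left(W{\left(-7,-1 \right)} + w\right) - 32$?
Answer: $\frac{3600064}{179} \approx 20112.0$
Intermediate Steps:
$g = -40$ ($g = \left(-20\right) 2 = -40$)
$W{\left(S,c \right)} = \frac{-40 + c}{5 + S}$
$m{\left(Z,w \right)} = \frac{8}{- \frac{41}{2} + w}$ ($m{\left(Z,w \right)} = \frac{8}{-9 - \left(32 - w - \frac{-40 - 1}{5 - 7}\right)} = \frac{8}{-9 - \left(32 - w - \frac{1}{-2} \left(-41\right)\right)} = \frac{8}{-9 + \left(\left(\left(- \frac{1}{2}\right) \left(-41\right) + w\right) - 32\right)} = \frac{8}{-9 + \left(\left(\frac{41}{2} + w\right) - 32\right)} = \frac{8}{-9 + \left(- \frac{23}{2} + w\right)} = \frac{8}{- \frac{41}{2} + w}$)
$m{\left(49,110 \right)} - 419 \left(-48\right) = \frac{16}{-41 + 2 \cdot 110} - 419 \left(-48\right) = \frac{16}{-41 + 220} - -20112 = \frac{16}{179} + 20112 = \frac{3600064}{179}$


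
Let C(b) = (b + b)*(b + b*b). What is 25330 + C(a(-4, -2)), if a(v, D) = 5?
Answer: 25630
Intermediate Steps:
C(b) = 2*b*(b + b²) (C(b) = (2*b)*(b + b²) = 2*b*(b + b²))
25330 + C(a(-4, -2)) = 25330 + 2*5²*(1 + 5) = 25330 + 2*25*6 = 25330 + 300 = 25630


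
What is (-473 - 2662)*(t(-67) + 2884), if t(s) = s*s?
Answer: -23114355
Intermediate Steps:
t(s) = s**2
(-473 - 2662)*(t(-67) + 2884) = (-473 - 2662)*((-67)**2 + 2884) = -3135*(4489 + 2884) = -3135*7373 = -23114355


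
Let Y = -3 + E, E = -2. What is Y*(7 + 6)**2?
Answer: -845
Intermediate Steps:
Y = -5 (Y = -3 - 2 = -5)
Y*(7 + 6)**2 = -5*(7 + 6)**2 = -5*13**2 = -5*169 = -845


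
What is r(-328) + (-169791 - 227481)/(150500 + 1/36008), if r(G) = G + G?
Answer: -3569302794832/5419204001 ≈ -658.64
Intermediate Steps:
r(G) = 2*G
r(-328) + (-169791 - 227481)/(150500 + 1/36008) = 2*(-328) + (-169791 - 227481)/(150500 + 1/36008) = -656 - 397272/(150500 + 1/36008) = -656 - 397272/5419204001/36008 = -656 - 397272*36008/5419204001 = -656 - 14304970176/5419204001 = -3569302794832/5419204001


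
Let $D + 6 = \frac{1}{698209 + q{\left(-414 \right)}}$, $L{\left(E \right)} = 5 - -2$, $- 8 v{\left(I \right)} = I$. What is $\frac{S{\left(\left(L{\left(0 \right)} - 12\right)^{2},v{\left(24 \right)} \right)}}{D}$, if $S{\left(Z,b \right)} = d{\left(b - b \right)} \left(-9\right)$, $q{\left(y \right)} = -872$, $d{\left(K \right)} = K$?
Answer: $0$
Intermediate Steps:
$v{\left(I \right)} = - \frac{I}{8}$
$L{\left(E \right)} = 7$ ($L{\left(E \right)} = 5 + 2 = 7$)
$S{\left(Z,b \right)} = 0$ ($S{\left(Z,b \right)} = \left(b - b\right) \left(-9\right) = 0 \left(-9\right) = 0$)
$D = - \frac{4184021}{697337}$ ($D = -6 + \frac{1}{698209 - 872} = -6 + \frac{1}{697337} = - \frac{4184021}{697337} \approx -6.0$)
$\frac{S{\left(\left(L{\left(0 \right)} - 12\right)^{2},v{\left(24 \right)} \right)}}{D} = \frac{0}{- \frac{4184021}{697337}} = 0 \left(- \frac{697337}{4184021}\right) = 0$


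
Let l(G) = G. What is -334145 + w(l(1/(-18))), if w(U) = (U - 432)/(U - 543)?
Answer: -3266259598/9775 ≈ -3.3414e+5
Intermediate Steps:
w(U) = (-432 + U)/(-543 + U)
-334145 + w(l(1/(-18))) = -334145 + (-432 + 1/(-18))/(-543 + 1/(-18)) = -334145 + (-432 - 1/18)/(-543 - 1/18) = -334145 - 7777/18/(-9775/18) = -334145 - 18/9775*(-7777/18) = -334145 + 7777/9775 = -3266259598/9775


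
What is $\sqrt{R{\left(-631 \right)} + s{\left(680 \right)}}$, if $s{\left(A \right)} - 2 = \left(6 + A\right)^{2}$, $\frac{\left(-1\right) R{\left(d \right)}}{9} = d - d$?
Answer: $\sqrt{470598} \approx 686.0$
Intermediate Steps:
$R{\left(d \right)} = 0$ ($R{\left(d \right)} = - 9 \left(d - d\right) = \left(-9\right) 0 = 0$)
$s{\left(A \right)} = 2 + \left(6 + A\right)^{2}$
$\sqrt{R{\left(-631 \right)} + s{\left(680 \right)}} = \sqrt{0 + \left(2 + \left(6 + 680\right)^{2}\right)} = \sqrt{0 + \left(2 + 686^{2}\right)} = \sqrt{0 + \left(2 + 470596\right)} = \sqrt{0 + 470598} = \sqrt{470598}$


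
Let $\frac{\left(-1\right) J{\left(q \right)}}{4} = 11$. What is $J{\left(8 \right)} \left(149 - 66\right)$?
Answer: $-3652$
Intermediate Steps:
$J{\left(q \right)} = -44$ ($J{\left(q \right)} = \left(-4\right) 11 = -44$)
$J{\left(8 \right)} \left(149 - 66\right) = - 44 \left(149 - 66\right) = \left(-44\right) 83 = -3652$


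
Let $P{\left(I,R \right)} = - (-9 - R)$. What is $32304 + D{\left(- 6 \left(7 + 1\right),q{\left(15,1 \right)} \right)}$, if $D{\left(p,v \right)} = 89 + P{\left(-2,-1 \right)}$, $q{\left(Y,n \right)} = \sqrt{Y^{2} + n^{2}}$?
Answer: $32401$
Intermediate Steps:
$P{\left(I,R \right)} = 9 + R$
$D{\left(p,v \right)} = 97$ ($D{\left(p,v \right)} = 89 + \left(9 - 1\right) = 89 + 8 = 97$)
$32304 + D{\left(- 6 \left(7 + 1\right),q{\left(15,1 \right)} \right)} = 32304 + 97 = 32401$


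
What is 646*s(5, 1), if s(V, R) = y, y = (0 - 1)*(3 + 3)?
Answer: -3876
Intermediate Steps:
y = -6 (y = -1*6 = -6)
s(V, R) = -6
646*s(5, 1) = 646*(-6) = -3876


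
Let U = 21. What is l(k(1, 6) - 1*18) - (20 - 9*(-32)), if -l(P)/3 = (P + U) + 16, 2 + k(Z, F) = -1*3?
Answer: -350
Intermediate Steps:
k(Z, F) = -5 (k(Z, F) = -2 - 1*3 = -2 - 3 = -5)
l(P) = -111 - 3*P (l(P) = -3*((P + 21) + 16) = -3*((21 + P) + 16) = -3*(37 + P) = -111 - 3*P)
l(k(1, 6) - 1*18) - (20 - 9*(-32)) = (-111 - 3*(-5 - 1*18)) - (20 - 9*(-32)) = (-111 - 3*(-5 - 18)) - (20 + 288) = (-111 - 3*(-23)) - 1*308 = (-111 + 69) - 308 = -42 - 308 = -350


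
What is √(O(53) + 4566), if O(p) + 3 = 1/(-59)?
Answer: 4*√992734/59 ≈ 67.550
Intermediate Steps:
O(p) = -178/59 (O(p) = -3 + 1/(-59) = -3 - 1/59 = -178/59)
√(O(53) + 4566) = √(-178/59 + 4566) = √(269216/59) = 4*√992734/59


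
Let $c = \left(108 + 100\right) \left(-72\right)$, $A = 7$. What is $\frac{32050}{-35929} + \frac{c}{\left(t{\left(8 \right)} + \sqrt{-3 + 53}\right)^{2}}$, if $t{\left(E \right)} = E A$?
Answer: $- \frac{504881119186}{85541523721} + \frac{2096640 \sqrt{2}}{2380849} \approx -4.6568$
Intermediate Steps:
$c = -14976$ ($c = 208 \left(-72\right) = -14976$)
$t{\left(E \right)} = 7 E$ ($t{\left(E \right)} = E 7 = 7 E$)
$\frac{32050}{-35929} + \frac{c}{\left(t{\left(8 \right)} + \sqrt{-3 + 53}\right)^{2}} = \frac{32050}{-35929} - \frac{14976}{\left(7 \cdot 8 + \sqrt{-3 + 53}\right)^{2}} = 32050 \left(- \frac{1}{35929}\right) - \frac{14976}{\left(56 + \sqrt{50}\right)^{2}} = - \frac{32050}{35929} - \frac{14976}{\left(56 + 5 \sqrt{2}\right)^{2}}$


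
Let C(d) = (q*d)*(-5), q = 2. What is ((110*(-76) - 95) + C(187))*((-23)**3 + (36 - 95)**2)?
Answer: 89682950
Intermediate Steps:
C(d) = -10*d (C(d) = (2*d)*(-5) = -10*d)
((110*(-76) - 95) + C(187))*((-23)**3 + (36 - 95)**2) = ((110*(-76) - 95) - 10*187)*((-23)**3 + (36 - 95)**2) = ((-8360 - 95) - 1870)*(-12167 + (-59)**2) = (-8455 - 1870)*(-12167 + 3481) = -10325*(-8686) = 89682950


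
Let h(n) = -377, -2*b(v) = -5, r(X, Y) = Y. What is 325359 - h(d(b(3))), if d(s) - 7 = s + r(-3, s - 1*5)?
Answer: 325736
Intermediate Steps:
b(v) = 5/2 (b(v) = -½*(-5) = 5/2)
d(s) = 2 + 2*s (d(s) = 7 + (s + (s - 1*5)) = 7 + (s + (s - 5)) = 7 + (s + (-5 + s)) = 7 + (-5 + 2*s) = 2 + 2*s)
325359 - h(d(b(3))) = 325359 - 1*(-377) = 325359 + 377 = 325736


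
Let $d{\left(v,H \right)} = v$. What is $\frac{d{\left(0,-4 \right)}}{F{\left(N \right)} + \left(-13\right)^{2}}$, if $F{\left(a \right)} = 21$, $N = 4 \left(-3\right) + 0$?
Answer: $0$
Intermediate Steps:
$N = -12$ ($N = -12 + 0 = -12$)
$\frac{d{\left(0,-4 \right)}}{F{\left(N \right)} + \left(-13\right)^{2}} = \frac{1}{21 + \left(-13\right)^{2}} \cdot 0 = \frac{1}{21 + 169} \cdot 0 = \frac{1}{190} \cdot 0 = 0$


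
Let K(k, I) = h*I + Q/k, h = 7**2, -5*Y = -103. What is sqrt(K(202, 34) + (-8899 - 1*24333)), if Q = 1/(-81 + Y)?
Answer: I*sqrt(29368122754519)/30502 ≈ 177.67*I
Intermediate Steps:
Y = 103/5 (Y = -1/5*(-103) = 103/5 ≈ 20.600)
h = 49
Q = -5/302 (Q = 1/(-81 + 103/5) = 1/(-302/5) = -5/302 ≈ -0.016556)
K(k, I) = 49*I - 5/(302*k)
sqrt(K(202, 34) + (-8899 - 1*24333)) = sqrt((49*34 - 5/302/202) + (-8899 - 1*24333)) = sqrt((1666 - 5/302*1/202) + (-8899 - 24333)) = sqrt((1666 - 5/61004) - 33232) = sqrt(101632659/61004 - 33232) = sqrt(-1925652269/61004) = I*sqrt(29368122754519)/30502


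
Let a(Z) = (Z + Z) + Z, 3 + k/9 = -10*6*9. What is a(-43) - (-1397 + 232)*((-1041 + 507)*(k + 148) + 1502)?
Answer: 2949928991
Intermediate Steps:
k = -4887 (k = -27 + 9*(-10*6*9) = -27 + 9*(-60*9) = -27 + 9*(-540) = -27 - 4860 = -4887)
a(Z) = 3*Z (a(Z) = 2*Z + Z = 3*Z)
a(-43) - (-1397 + 232)*((-1041 + 507)*(k + 148) + 1502) = 3*(-43) - (-1397 + 232)*((-1041 + 507)*(-4887 + 148) + 1502) = -129 - (-1165)*(-534*(-4739) + 1502) = -129 - (-1165)*(2530626 + 1502) = -129 - (-1165)*2532128 = -129 - 1*(-2949929120) = -129 + 2949929120 = 2949928991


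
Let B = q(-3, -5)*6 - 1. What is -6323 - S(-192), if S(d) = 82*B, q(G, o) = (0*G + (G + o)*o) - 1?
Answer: -25429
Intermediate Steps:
q(G, o) = -1 + o*(G + o) (q(G, o) = (0 + o*(G + o)) - 1 = o*(G + o) - 1 = -1 + o*(G + o))
B = 233 (B = (-1 + (-5)² - 3*(-5))*6 - 1 = (-1 + 25 + 15)*6 - 1 = 39*6 - 1 = 234 - 1 = 233)
S(d) = 19106 (S(d) = 82*233 = 19106)
-6323 - S(-192) = -6323 - 1*19106 = -6323 - 19106 = -25429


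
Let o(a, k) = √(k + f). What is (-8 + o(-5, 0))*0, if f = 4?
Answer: 0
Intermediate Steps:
o(a, k) = √(4 + k) (o(a, k) = √(k + 4) = √(4 + k))
(-8 + o(-5, 0))*0 = (-8 + √(4 + 0))*0 = (-8 + √4)*0 = (-8 + 2)*0 = -6*0 = 0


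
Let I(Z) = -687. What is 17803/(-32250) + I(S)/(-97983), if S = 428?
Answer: -191359511/351105750 ≈ -0.54502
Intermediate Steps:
17803/(-32250) + I(S)/(-97983) = 17803/(-32250) - 687/(-97983) = 17803*(-1/32250) - 687*(-1/97983) = -17803/32250 + 229/32661 = -191359511/351105750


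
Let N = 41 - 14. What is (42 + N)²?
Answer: 4761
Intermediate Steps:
N = 27
(42 + N)² = (42 + 27)² = 69² = 4761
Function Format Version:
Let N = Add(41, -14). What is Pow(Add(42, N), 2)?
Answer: 4761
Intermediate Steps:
N = 27
Pow(Add(42, N), 2) = Pow(Add(42, 27), 2) = Pow(69, 2) = 4761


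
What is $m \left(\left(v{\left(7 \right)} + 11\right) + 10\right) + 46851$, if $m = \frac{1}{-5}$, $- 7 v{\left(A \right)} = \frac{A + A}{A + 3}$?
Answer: $\frac{1171171}{25} \approx 46847.0$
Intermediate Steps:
$v{\left(A \right)} = - \frac{2 A}{7 \left(3 + A\right)}$ ($v{\left(A \right)} = - \frac{\left(A + A\right) \frac{1}{A + 3}}{7} = - \frac{2 A \frac{1}{3 + A}}{7} = - \frac{2 A}{7 \left(3 + A\right)}$)
$m = - \frac{1}{5} \approx -0.2$
$m \left(\left(v{\left(7 \right)} + 11\right) + 10\right) + 46851 = - \frac{\left(\left(-2\right) 7 \frac{1}{21 + 7 \cdot 7} + 11\right) + 10}{5} + 46851 = - \frac{\left(\left(-2\right) 7 \frac{1}{21 + 49} + 11\right) + 10}{5} + 46851 = - \frac{\left(\left(-2\right) 7 \cdot \frac{1}{70} + 11\right) + 10}{5} + 46851 = - \frac{\left(- \frac{1}{5} + 11\right) + 10}{5} + 46851 = - \frac{\frac{54}{5} + 10}{5} + 46851 = \left(- \frac{1}{5}\right) \frac{104}{5} + 46851 = - \frac{104}{25} + 46851 = \frac{1171171}{25}$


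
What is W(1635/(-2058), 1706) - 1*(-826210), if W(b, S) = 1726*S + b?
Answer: 2586744931/686 ≈ 3.7708e+6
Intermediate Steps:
W(b, S) = b + 1726*S
W(1635/(-2058), 1706) - 1*(-826210) = (1635/(-2058) + 1726*1706) - 1*(-826210) = (1635*(-1/2058) + 2944556) + 826210 = (-545/686 + 2944556) + 826210 = 2019964871/686 + 826210 = 2586744931/686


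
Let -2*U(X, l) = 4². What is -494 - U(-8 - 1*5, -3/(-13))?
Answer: -486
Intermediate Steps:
U(X, l) = -8 (U(X, l) = -½*4² = -½*16 = -8)
-494 - U(-8 - 1*5, -3/(-13)) = -494 - 1*(-8) = -494 + 8 = -486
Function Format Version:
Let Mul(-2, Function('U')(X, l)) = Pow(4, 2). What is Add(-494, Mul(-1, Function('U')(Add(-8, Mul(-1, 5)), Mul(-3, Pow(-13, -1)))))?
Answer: -486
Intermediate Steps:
Function('U')(X, l) = -8 (Function('U')(X, l) = Mul(Rational(-1, 2), Pow(4, 2)) = Mul(Rational(-1, 2), 16) = -8)
Add(-494, Mul(-1, Function('U')(Add(-8, Mul(-1, 5)), Mul(-3, Pow(-13, -1))))) = Add(-494, Mul(-1, -8)) = Add(-494, 8) = -486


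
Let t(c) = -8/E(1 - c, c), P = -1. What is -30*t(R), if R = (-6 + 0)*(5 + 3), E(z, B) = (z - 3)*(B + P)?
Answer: -120/1127 ≈ -0.10648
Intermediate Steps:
E(z, B) = (-1 + B)*(-3 + z) (E(z, B) = (z - 3)*(B - 1) = (-3 + z)*(-1 + B) = (-1 + B)*(-3 + z))
R = -48 (R = -6*8 = -48)
t(c) = -8/(2 - 2*c + c*(1 - c)) (t(c) = -8/(3 - (1 - c) - 3*c + c*(1 - c)) = -8/(3 + (-1 + c) - 3*c + c*(1 - c)) = -8/(2 - 2*c + c*(1 - c)))
-30*t(R) = -240/(-2 - 48 + (-48)**2) = -240/(-2 - 48 + 2304) = -240/2254 = -30*4/1127 = -120/1127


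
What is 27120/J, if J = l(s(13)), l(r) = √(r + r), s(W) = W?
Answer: 13560*√26/13 ≈ 5318.7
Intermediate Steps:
l(r) = √2*√r (l(r) = √(2*r) = √2*√r)
J = √26 (J = √2*√13 = √26 ≈ 5.0990)
27120/J = 27120/(√26) = 27120*(√26/26) = 13560*√26/13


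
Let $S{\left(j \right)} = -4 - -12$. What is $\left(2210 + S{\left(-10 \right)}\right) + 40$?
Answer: $2258$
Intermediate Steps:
$S{\left(j \right)} = 8$ ($S{\left(j \right)} = -4 + 12 = 8$)
$\left(2210 + S{\left(-10 \right)}\right) + 40 = \left(2210 + 8\right) + 40 = 2218 + 40 = 2258$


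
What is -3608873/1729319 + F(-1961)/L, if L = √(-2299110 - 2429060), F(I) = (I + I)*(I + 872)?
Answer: -3608873/1729319 - 2135529*I*√4728170/2364085 ≈ -2.0869 - 1964.2*I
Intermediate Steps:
F(I) = 2*I*(872 + I) (F(I) = (2*I)*(872 + I) = 2*I*(872 + I))
L = I*√4728170 (L = √(-4728170) = I*√4728170 ≈ 2174.4*I)
-3608873/1729319 + F(-1961)/L = -3608873/1729319 + (2*(-1961)*(872 - 1961))/((I*√4728170)) = -3608873*1/1729319 + (2*(-1961)*(-1089))*(-I*√4728170/4728170) = -3608873/1729319 + 4271058*(-I*√4728170/4728170) = -3608873/1729319 - 2135529*I*√4728170/2364085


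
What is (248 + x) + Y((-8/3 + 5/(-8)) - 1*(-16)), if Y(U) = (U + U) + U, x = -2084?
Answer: -14383/8 ≈ -1797.9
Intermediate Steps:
Y(U) = 3*U (Y(U) = 2*U + U = 3*U)
(248 + x) + Y((-8/3 + 5/(-8)) - 1*(-16)) = (248 - 2084) + 3*((-8/3 + 5/(-8)) - 1*(-16)) = -1836 + 3*((-8*⅓ + 5*(-⅛)) + 16) = -1836 + 3*((-8/3 - 5/8) + 16) = -1836 + 3*(-79/24 + 16) = -1836 + 3*(305/24) = -1836 + 305/8 = -14383/8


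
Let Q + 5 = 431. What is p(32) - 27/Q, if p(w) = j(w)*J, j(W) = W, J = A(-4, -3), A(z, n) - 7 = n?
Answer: 18167/142 ≈ 127.94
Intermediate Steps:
A(z, n) = 7 + n
J = 4 (J = 7 - 3 = 4)
p(w) = 4*w (p(w) = w*4 = 4*w)
Q = 426 (Q = -5 + 431 = 426)
p(32) - 27/Q = 4*32 - 27/426 = 128 - 27/426 = 128 - 1*9/142 = 128 - 9/142 = 18167/142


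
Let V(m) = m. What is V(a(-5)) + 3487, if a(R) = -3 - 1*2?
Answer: 3482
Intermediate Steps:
a(R) = -5 (a(R) = -3 - 2 = -5)
V(a(-5)) + 3487 = -5 + 3487 = 3482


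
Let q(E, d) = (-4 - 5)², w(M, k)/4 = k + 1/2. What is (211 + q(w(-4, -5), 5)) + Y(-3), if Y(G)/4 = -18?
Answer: 220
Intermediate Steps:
Y(G) = -72 (Y(G) = 4*(-18) = -72)
w(M, k) = 2 + 4*k (w(M, k) = 4*(k + 1/2) = 4*(k + ½) = 4*(½ + k) = 2 + 4*k)
q(E, d) = 81 (q(E, d) = (-9)² = 81)
(211 + q(w(-4, -5), 5)) + Y(-3) = (211 + 81) - 72 = 292 - 72 = 220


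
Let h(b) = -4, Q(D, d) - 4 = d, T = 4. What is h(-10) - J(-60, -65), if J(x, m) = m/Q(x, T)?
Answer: 33/8 ≈ 4.1250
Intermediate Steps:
Q(D, d) = 4 + d
J(x, m) = m/8 (J(x, m) = m/(4 + 4) = m/8)
h(-10) - J(-60, -65) = -4 - (-65)/8 = -4 - 1*(-65/8) = -4 + 65/8 = 33/8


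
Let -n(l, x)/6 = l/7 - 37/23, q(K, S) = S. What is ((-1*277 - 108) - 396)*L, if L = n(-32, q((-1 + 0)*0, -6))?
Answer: -4662570/161 ≈ -28960.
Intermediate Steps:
n(l, x) = 222/23 - 6*l/7 (n(l, x) = -6*(l/7 - 37/23) = -6*(-37/23 + l/7) = 222/23 - 6*l/7)
L = 5970/161 (L = 222/23 - 6/7*(-32) = 222/23 + 192/7 = 5970/161 ≈ 37.081)
((-1*277 - 108) - 396)*L = ((-1*277 - 108) - 396)*(5970/161) = ((-277 - 108) - 396)*(5970/161) = (-385 - 396)*(5970/161) = -781*5970/161 = -4662570/161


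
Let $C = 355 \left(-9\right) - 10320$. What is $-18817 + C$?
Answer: $-32332$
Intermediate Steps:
$C = -13515$ ($C = -3195 - 10320 = -13515$)
$-18817 + C = -18817 - 13515 = -32332$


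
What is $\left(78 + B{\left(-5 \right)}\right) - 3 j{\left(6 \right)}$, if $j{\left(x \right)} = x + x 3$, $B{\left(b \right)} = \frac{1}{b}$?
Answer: $\frac{29}{5} \approx 5.8$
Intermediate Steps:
$j{\left(x \right)} = 4 x$ ($j{\left(x \right)} = x + 3 x = 4 x$)
$\left(78 + B{\left(-5 \right)}\right) - 3 j{\left(6 \right)} = \left(78 + \frac{1}{-5}\right) + \left(- 3 \cdot 4 \cdot 6 + 0\right) = \left(78 - \frac{1}{5}\right) + \left(\left(-3\right) 24 + 0\right) = \frac{389}{5} + \left(-72 + 0\right) = \frac{389}{5} - 72 = \frac{29}{5}$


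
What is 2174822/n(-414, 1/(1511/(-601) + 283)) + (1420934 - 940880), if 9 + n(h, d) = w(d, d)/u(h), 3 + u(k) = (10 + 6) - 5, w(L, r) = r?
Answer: 2893302462010/12136583 ≈ 2.3840e+5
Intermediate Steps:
u(k) = 8 (u(k) = -3 + ((10 + 6) - 5) = -3 + (16 - 5) = -3 + 11 = 8)
n(h, d) = -9 + d/8
2174822/n(-414, 1/(1511/(-601) + 283)) + (1420934 - 940880) = 2174822/(-9 + 1/(8*(1511/(-601) + 283))) + (1420934 - 940880) = 2174822/(-9 + 1/(8*(1511*(-1/601) + 283))) + 480054 = 2174822/(-9 + 1/(8*(-1511/601 + 283))) + 480054 = 2174822/(-9 + 1/(8*(168572/601))) + 480054 = 2174822/(-9 + (⅛)*(601/168572)) + 480054 = 2174822/(-9 + 601/1348576) + 480054 = 2174822/(-12136583/1348576) + 480054 = 2174822*(-1348576/12136583) + 480054 = -2932912753472/12136583 + 480054 = 2893302462010/12136583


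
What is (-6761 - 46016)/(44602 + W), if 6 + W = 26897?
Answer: -52777/71493 ≈ -0.73821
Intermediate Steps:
W = 26891 (W = -6 + 26897 = 26891)
(-6761 - 46016)/(44602 + W) = (-6761 - 46016)/(44602 + 26891) = -52777/71493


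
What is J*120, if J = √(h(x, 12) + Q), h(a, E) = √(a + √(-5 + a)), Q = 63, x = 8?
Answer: 120*√(63 + √(8 + √3)) ≈ 975.77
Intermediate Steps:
J = √(63 + √(8 + √3)) (J = √(√(8 + √(-5 + 8)) + 63) = √(√(8 + √3) + 63) = √(63 + √(8 + √3)) ≈ 8.1314)
J*120 = √(63 + √(8 + √3))*120 = 120*√(63 + √(8 + √3))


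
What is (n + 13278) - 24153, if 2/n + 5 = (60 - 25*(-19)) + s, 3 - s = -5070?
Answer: -60932623/5603 ≈ -10875.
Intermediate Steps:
s = 5073 (s = 3 - 1*(-5070) = 3 + 5070 = 5073)
n = 2/5603 (n = 2/(-5 + ((60 - 25*(-19)) + 5073)) = 2/(-5 + ((60 + 475) + 5073)) = 2/(-5 + (535 + 5073)) = 2/(-5 + 5608) = 2/5603 ≈ 0.00035695)
(n + 13278) - 24153 = (2/5603 + 13278) - 24153 = 74396636/5603 - 24153 = -60932623/5603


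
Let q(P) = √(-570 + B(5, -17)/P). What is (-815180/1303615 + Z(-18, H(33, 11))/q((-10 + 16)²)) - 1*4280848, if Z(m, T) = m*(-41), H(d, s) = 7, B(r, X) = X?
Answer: -1116115696140/260723 - 4428*I*√20537/20537 ≈ -4.2808e+6 - 30.899*I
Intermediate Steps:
Z(m, T) = -41*m
q(P) = √(-570 - 17/P)
(-815180/1303615 + Z(-18, H(33, 11))/q((-10 + 16)²)) - 1*4280848 = (-815180/1303615 + (-41*(-18))/(√(-570 - 17/(-10 + 16)²))) - 1*4280848 = (-815180*1/1303615 + 738/(√(-570 - 17/(6²)))) - 4280848 = (-163036/260723 + 738/(√(-570 - 17/36))) - 4280848 = (-163036/260723 + 738/(√(-20537/36))) - 4280848 = (-163036/260723 + 738/((I*√20537/6))) - 4280848 = (-163036/260723 + 738*(-6*I*√20537/20537)) - 4280848 = (-163036/260723 - 4428*I*√20537/20537) - 4280848 = -1116115696140/260723 - 4428*I*√20537/20537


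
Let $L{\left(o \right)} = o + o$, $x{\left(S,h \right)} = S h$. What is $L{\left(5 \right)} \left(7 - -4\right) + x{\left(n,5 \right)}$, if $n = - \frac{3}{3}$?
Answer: $105$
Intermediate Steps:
$n = -1$ ($n = \left(-3\right) \frac{1}{3} = -1$)
$L{\left(o \right)} = 2 o$
$L{\left(5 \right)} \left(7 - -4\right) + x{\left(n,5 \right)} = 2 \cdot 5 \left(7 - -4\right) - 5 = 10 \left(7 + 4\right) - 5 = 10 \cdot 11 - 5 = 110 - 5 = 105$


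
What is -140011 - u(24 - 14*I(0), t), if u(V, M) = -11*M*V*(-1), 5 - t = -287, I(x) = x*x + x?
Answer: -217099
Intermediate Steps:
I(x) = x + x² (I(x) = x² + x = x + x²)
t = 292 (t = 5 - 1*(-287) = 5 + 287 = 292)
u(V, M) = 11*M*V (u(V, M) = -11*M*V*(-1) = 11*M*V)
-140011 - u(24 - 14*I(0), t) = -140011 - 11*292*(24 - 0*(1 + 0)) = -140011 - 11*292*(24 - 0) = -140011 - 11*292*(24 - 14*0) = -140011 - 11*292*(24 + 0) = -140011 - 11*292*24 = -140011 - 1*77088 = -140011 - 77088 = -217099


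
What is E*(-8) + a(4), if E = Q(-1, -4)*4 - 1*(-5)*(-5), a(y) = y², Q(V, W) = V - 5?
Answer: 408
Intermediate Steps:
Q(V, W) = -5 + V
E = -49 (E = (-5 - 1)*4 - 1*(-5)*(-5) = -6*4 + 5*(-5) = -24 - 25 = -49)
E*(-8) + a(4) = -49*(-8) + 4² = 392 + 16 = 408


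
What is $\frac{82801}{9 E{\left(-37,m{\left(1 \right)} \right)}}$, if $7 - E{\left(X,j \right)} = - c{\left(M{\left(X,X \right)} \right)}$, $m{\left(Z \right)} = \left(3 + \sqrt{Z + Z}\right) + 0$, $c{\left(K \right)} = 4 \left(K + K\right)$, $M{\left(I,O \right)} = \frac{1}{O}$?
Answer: $\frac{3063637}{2259} \approx 1356.2$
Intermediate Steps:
$c{\left(K \right)} = 8 K$ ($c{\left(K \right)} = 4 \cdot 2 K = 8 K$)
$m{\left(Z \right)} = 3 + \sqrt{2} \sqrt{Z}$ ($m{\left(Z \right)} = \left(3 + \sqrt{2 Z}\right) + 0 = \left(3 + \sqrt{2} \sqrt{Z}\right) + 0 = 3 + \sqrt{2} \sqrt{Z}$)
$E{\left(X,j \right)} = 7 + \frac{8}{X}$ ($E{\left(X,j \right)} = 7 - - \frac{8}{X} = 7 + \frac{8}{X}$)
$\frac{82801}{9 E{\left(-37,m{\left(1 \right)} \right)}} = \frac{82801}{9 \left(7 + \frac{8}{-37}\right)} = \frac{82801}{9 \left(7 + 8 \left(- \frac{1}{37}\right)\right)} = \frac{82801}{9 \left(7 - \frac{8}{37}\right)} = \frac{82801}{9 \cdot \frac{251}{37}} = \frac{82801}{\frac{2259}{37}} = 82801 \cdot \frac{37}{2259} = \frac{3063637}{2259}$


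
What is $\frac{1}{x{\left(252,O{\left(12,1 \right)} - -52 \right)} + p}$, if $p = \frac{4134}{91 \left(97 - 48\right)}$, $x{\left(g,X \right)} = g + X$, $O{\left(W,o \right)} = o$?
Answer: $\frac{343}{104933} \approx 0.0032688$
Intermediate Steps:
$x{\left(g,X \right)} = X + g$
$p = \frac{318}{343}$ ($p = \frac{4134}{91 \cdot 49} = \frac{4134}{4459} = 4134 \cdot \frac{1}{4459} = \frac{318}{343} \approx 0.92711$)
$\frac{1}{x{\left(252,O{\left(12,1 \right)} - -52 \right)} + p} = \frac{1}{\left(\left(1 - -52\right) + 252\right) + \frac{318}{343}} = \frac{1}{\left(\left(1 + 52\right) + 252\right) + \frac{318}{343}} = \frac{1}{\left(53 + 252\right) + \frac{318}{343}} = \frac{1}{305 + \frac{318}{343}} = \frac{1}{\frac{104933}{343}} = \frac{343}{104933}$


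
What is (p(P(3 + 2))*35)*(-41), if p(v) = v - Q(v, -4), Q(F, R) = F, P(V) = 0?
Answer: 0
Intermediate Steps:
p(v) = 0 (p(v) = v - v = 0)
(p(P(3 + 2))*35)*(-41) = (0*35)*(-41) = 0*(-41) = 0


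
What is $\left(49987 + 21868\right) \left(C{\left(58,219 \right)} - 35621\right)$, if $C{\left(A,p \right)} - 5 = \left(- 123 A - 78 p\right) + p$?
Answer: $-4283492115$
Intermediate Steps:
$C{\left(A,p \right)} = 5 - 123 A - 77 p$ ($C{\left(A,p \right)} = 5 + \left(\left(- 123 A - 78 p\right) + p\right) = 5 - \left(77 p + 123 A\right) = 5 - 123 A - 77 p$)
$\left(49987 + 21868\right) \left(C{\left(58,219 \right)} - 35621\right) = \left(49987 + 21868\right) \left(\left(5 - 7134 - 16863\right) - 35621\right) = 71855 \left(\left(5 - 7134 - 16863\right) - 35621\right) = 71855 \left(-23992 - 35621\right) = 71855 \left(-59613\right) = -4283492115$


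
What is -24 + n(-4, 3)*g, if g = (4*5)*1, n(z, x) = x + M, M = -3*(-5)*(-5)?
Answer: -1464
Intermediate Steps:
M = -75 (M = 15*(-5) = -75)
n(z, x) = -75 + x (n(z, x) = x - 75 = -75 + x)
g = 20 (g = 20*1 = 20)
-24 + n(-4, 3)*g = -24 + (-75 + 3)*20 = -24 - 72*20 = -24 - 1440 = -1464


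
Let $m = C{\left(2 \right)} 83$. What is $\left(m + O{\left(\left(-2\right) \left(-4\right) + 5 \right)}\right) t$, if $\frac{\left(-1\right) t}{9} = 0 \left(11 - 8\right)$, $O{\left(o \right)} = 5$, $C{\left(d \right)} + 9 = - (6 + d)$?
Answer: $0$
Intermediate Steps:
$C{\left(d \right)} = -15 - d$ ($C{\left(d \right)} = -9 - \left(6 + d\right) = -15 - d$)
$t = 0$ ($t = - 9 \cdot 0 \left(11 - 8\right) = - 9 \cdot 0 \cdot 3 = \left(-9\right) 0 = 0$)
$m = -1411$ ($m = \left(-15 - 2\right) 83 = \left(-17\right) 83 = -1411$)
$\left(m + O{\left(\left(-2\right) \left(-4\right) + 5 \right)}\right) t = \left(-1411 + 5\right) 0 = \left(-1406\right) 0 = 0$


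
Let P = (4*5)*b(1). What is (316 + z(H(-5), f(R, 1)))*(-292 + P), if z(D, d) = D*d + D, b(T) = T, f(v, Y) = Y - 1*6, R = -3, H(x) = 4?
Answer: -81600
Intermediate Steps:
f(v, Y) = -6 + Y (f(v, Y) = Y - 6 = -6 + Y)
z(D, d) = D + D*d
P = 20 (P = (4*5)*1 = 20*1 = 20)
(316 + z(H(-5), f(R, 1)))*(-292 + P) = (316 + 4*(1 + (-6 + 1)))*(-292 + 20) = (316 + 4*(1 - 5))*(-272) = (316 + 4*(-4))*(-272) = (316 - 16)*(-272) = 300*(-272) = -81600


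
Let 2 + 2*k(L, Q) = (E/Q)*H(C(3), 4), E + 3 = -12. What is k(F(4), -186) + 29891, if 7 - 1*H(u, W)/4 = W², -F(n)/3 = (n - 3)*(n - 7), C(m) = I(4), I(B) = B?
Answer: 926545/31 ≈ 29889.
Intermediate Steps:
E = -15 (E = -3 - 12 = -15)
C(m) = 4
F(n) = -3*(-7 + n)*(-3 + n) (F(n) = -3*(n - 3)*(n - 7) = -3*(-3 + n)*(-7 + n) = -3*(-7 + n)*(-3 + n))
H(u, W) = 28 - 4*W²
k(L, Q) = -1 + 270/Q (k(L, Q) = -1 + ((-15/Q)*(28 - 4*4²))/2 = -1 + ((-15/Q)*(28 - 4*16))/2 = -1 + ((-15/Q)*(28 - 64))/2 = -1 + (-15/Q*(-36))/2 = -1 + (540/Q)/2 = -1 + 270/Q)
k(F(4), -186) + 29891 = (270 - 1*(-186))/(-186) + 29891 = -(270 + 186)/186 + 29891 = -1/186*456 + 29891 = -76/31 + 29891 = 926545/31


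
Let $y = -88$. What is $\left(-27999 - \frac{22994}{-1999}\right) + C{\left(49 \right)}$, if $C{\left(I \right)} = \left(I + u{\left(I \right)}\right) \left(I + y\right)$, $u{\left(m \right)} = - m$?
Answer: $- \frac{55947007}{1999} \approx -27988.0$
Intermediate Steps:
$C{\left(I \right)} = 0$ ($C{\left(I \right)} = \left(I - I\right) \left(I - 88\right) = 0 \left(-88 + I\right) = 0$)
$\left(-27999 - \frac{22994}{-1999}\right) + C{\left(49 \right)} = \left(-27999 - \frac{22994}{-1999}\right) + 0 = \left(-27999 - 22994 \left(- \frac{1}{1999}\right)\right) + 0 = \left(-27999 - - \frac{22994}{1999}\right) + 0 = \left(-27999 + \frac{22994}{1999}\right) + 0 = - \frac{55947007}{1999} + 0 = - \frac{55947007}{1999}$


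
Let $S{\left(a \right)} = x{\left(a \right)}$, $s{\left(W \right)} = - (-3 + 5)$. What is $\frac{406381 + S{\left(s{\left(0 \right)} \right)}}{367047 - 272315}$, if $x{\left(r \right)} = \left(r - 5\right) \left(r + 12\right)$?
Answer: $\frac{406311}{94732} \approx 4.2891$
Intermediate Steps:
$s{\left(W \right)} = -2$ ($s{\left(W \right)} = \left(-1\right) 2 = -2$)
$x{\left(r \right)} = \left(-5 + r\right) \left(12 + r\right)$
$S{\left(a \right)} = -60 + a^{2} + 7 a$
$\frac{406381 + S{\left(s{\left(0 \right)} \right)}}{367047 - 272315} = \frac{406381 + \left(-60 + \left(-2\right)^{2} + 7 \left(-2\right)\right)}{367047 - 272315} = \frac{406381 - 70}{94732} = \left(406381 - 70\right) \frac{1}{94732} = 406311 \cdot \frac{1}{94732} = \frac{406311}{94732}$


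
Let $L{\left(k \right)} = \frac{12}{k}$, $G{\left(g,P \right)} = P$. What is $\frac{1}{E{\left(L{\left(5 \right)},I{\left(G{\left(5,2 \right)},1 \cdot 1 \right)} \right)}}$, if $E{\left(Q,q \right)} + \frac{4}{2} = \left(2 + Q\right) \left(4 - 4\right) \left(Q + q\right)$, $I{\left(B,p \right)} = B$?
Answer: $- \frac{1}{2} \approx -0.5$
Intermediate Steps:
$E{\left(Q,q \right)} = -2$ ($E{\left(Q,q \right)} = -2 + \left(2 + Q\right) \left(4 - 4\right) \left(Q + q\right) = -2 + \left(2 + Q\right) 0 \left(Q + q\right) = -2 + \left(2 + Q\right) 0 = -2 + 0 = -2$)
$\frac{1}{E{\left(L{\left(5 \right)},I{\left(G{\left(5,2 \right)},1 \cdot 1 \right)} \right)}} = \frac{1}{-2} = - \frac{1}{2}$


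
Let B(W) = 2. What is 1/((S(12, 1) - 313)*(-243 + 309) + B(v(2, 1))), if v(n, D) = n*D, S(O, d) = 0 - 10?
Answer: -1/21316 ≈ -4.6913e-5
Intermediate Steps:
S(O, d) = -10
v(n, D) = D*n
1/((S(12, 1) - 313)*(-243 + 309) + B(v(2, 1))) = 1/((-10 - 313)*(-243 + 309) + 2) = 1/(-323*66 + 2) = 1/(-21318 + 2) = 1/(-21316) = -1/21316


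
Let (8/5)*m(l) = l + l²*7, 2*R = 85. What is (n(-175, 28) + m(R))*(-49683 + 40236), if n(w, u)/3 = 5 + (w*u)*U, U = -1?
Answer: -6845343435/32 ≈ -2.1392e+8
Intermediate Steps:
R = 85/2 (R = (½)*85 = 85/2 ≈ 42.500)
m(l) = 5*l/8 + 35*l²/8 (m(l) = 5*(l + l²*7)/8 = 5*(l + 7*l²)/8 = 5*l/8 + 35*l²/8)
n(w, u) = 15 - 3*u*w (n(w, u) = 3*(5 + (w*u)*(-1)) = 3*(5 + (u*w)*(-1)) = 3*(5 - u*w) = 15 - 3*u*w)
(n(-175, 28) + m(R))*(-49683 + 40236) = ((15 - 3*28*(-175)) + (5/8)*(85/2)*(1 + 7*(85/2)))*(-49683 + 40236) = ((15 + 14700) + (5/8)*(85/2)*(1 + 595/2))*(-9447) = (14715 + (5/8)*(85/2)*(597/2))*(-9447) = (14715 + 253725/32)*(-9447) = (724605/32)*(-9447) = -6845343435/32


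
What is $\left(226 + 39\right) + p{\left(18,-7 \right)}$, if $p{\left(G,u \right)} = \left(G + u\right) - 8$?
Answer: $268$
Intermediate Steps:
$p{\left(G,u \right)} = -8 + G + u$
$\left(226 + 39\right) + p{\left(18,-7 \right)} = \left(226 + 39\right) - -3 = 265 + 3 = 268$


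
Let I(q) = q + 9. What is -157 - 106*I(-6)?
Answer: -475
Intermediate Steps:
I(q) = 9 + q
-157 - 106*I(-6) = -157 - 106*(9 - 6) = -157 - 106*3 = -157 - 318 = -475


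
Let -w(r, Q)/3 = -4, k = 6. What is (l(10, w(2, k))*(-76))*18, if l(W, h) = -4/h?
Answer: 456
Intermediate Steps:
w(r, Q) = 12 (w(r, Q) = -3*(-4) = 12)
(l(10, w(2, k))*(-76))*18 = (-4/12*(-76))*18 = (-4*1/12*(-76))*18 = -1/3*(-76)*18 = (76/3)*18 = 456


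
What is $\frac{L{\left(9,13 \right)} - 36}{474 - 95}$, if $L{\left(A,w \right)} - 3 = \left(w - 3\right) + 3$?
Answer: $- \frac{20}{379} \approx -0.05277$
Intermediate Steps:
$L{\left(A,w \right)} = 3 + w$ ($L{\left(A,w \right)} = 3 + \left(\left(w - 3\right) + 3\right) = 3 + \left(\left(-3 + w\right) + 3\right) = 3 + w$)
$\frac{L{\left(9,13 \right)} - 36}{474 - 95} = \frac{\left(3 + 13\right) - 36}{474 - 95} = \frac{16 - 36}{379} = \left(-20\right) \frac{1}{379} = - \frac{20}{379}$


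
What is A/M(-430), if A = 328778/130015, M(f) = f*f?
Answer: 3823/279532250 ≈ 1.3676e-5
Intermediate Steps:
M(f) = f²
A = 328778/130015 (A = 328778*(1/130015) = 328778/130015 ≈ 2.5288)
A/M(-430) = 328778/(130015*((-430)²)) = (328778/130015)/184900 = (328778/130015)*(1/184900) = 3823/279532250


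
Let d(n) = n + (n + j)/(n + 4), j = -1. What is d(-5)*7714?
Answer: 7714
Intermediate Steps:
d(n) = n + (-1 + n)/(4 + n) (d(n) = n + (n - 1)/(n + 4) = n + (-1 + n)/(4 + n))
d(-5)*7714 = ((-1 + (-5)² + 5*(-5))/(4 - 5))*7714 = ((-1 + 25 - 25)/(-1))*7714 = -1*(-1)*7714 = 1*7714 = 7714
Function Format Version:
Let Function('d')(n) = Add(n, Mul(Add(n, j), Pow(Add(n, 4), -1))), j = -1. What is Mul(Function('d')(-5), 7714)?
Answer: 7714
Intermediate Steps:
Function('d')(n) = Add(n, Mul(Pow(Add(4, n), -1), Add(-1, n))) (Function('d')(n) = Add(n, Mul(Add(n, -1), Pow(Add(n, 4), -1))) = Add(n, Mul(Add(-1, n), Pow(Add(4, n), -1))) = Add(n, Mul(Pow(Add(4, n), -1), Add(-1, n))))
Mul(Function('d')(-5), 7714) = Mul(Mul(Pow(Add(4, -5), -1), Add(-1, Pow(-5, 2), Mul(5, -5))), 7714) = Mul(Mul(Pow(-1, -1), Add(-1, 25, -25)), 7714) = Mul(Mul(-1, -1), 7714) = Mul(1, 7714) = 7714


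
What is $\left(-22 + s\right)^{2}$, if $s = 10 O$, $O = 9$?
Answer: $4624$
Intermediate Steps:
$s = 90$ ($s = 10 \cdot 9 = 90$)
$\left(-22 + s\right)^{2} = \left(-22 + 90\right)^{2} = 68^{2} = 4624$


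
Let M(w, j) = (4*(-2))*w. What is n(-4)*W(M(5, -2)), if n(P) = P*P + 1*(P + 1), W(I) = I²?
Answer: 20800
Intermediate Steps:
M(w, j) = -8*w
n(P) = 1 + P + P² (n(P) = P² + 1*(1 + P) = P² + (1 + P) = 1 + P + P²)
n(-4)*W(M(5, -2)) = (1 - 4 + (-4)²)*(-8*5)² = (1 - 4 + 16)*(-40)² = 13*1600 = 20800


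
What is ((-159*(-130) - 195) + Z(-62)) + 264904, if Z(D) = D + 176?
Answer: 285493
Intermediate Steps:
Z(D) = 176 + D
((-159*(-130) - 195) + Z(-62)) + 264904 = ((-159*(-130) - 195) + (176 - 62)) + 264904 = ((20670 - 195) + 114) + 264904 = (20475 + 114) + 264904 = 20589 + 264904 = 285493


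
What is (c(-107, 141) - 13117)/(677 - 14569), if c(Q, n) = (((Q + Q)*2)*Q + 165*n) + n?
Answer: -56085/13892 ≈ -4.0372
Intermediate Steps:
c(Q, n) = 4*Q**2 + 166*n (c(Q, n) = (((2*Q)*2)*Q + 165*n) + n = ((4*Q)*Q + 165*n) + n = (4*Q**2 + 165*n) + n = 4*Q**2 + 166*n)
(c(-107, 141) - 13117)/(677 - 14569) = ((4*(-107)**2 + 166*141) - 13117)/(677 - 14569) = ((4*11449 + 23406) - 13117)/(-13892) = ((45796 + 23406) - 13117)*(-1/13892) = (69202 - 13117)*(-1/13892) = 56085*(-1/13892) = -56085/13892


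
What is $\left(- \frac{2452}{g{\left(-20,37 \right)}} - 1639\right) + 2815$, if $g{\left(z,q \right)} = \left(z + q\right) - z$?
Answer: $\frac{41060}{37} \approx 1109.7$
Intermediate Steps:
$g{\left(z,q \right)} = q$ ($g{\left(z,q \right)} = \left(q + z\right) - z = q$)
$\left(- \frac{2452}{g{\left(-20,37 \right)}} - 1639\right) + 2815 = \left(- \frac{2452}{37} - 1639\right) + 2815 = - \frac{63095}{37} + 2815 = \frac{41060}{37}$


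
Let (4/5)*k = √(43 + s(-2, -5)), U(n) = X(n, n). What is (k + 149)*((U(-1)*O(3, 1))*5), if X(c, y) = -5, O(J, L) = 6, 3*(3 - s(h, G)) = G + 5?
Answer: -22350 - 375*√46/2 ≈ -23622.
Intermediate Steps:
s(h, G) = 4/3 - G/3 (s(h, G) = 3 - (G + 5)/3 = 3 - (5 + G)/3 = 3 + (-5/3 - G/3) = 4/3 - G/3)
U(n) = -5
k = 5*√46/4 (k = 5*√(43 + (4/3 - ⅓*(-5)))/4 = 5*√(43 + (4/3 + 5/3))/4 = 5*√(43 + 3)/4 = 5*√46/4 ≈ 8.4779)
(k + 149)*((U(-1)*O(3, 1))*5) = (5*√46/4 + 149)*(-5*6*5) = (149 + 5*√46/4)*(-30*5) = (149 + 5*√46/4)*(-150) = -22350 - 375*√46/2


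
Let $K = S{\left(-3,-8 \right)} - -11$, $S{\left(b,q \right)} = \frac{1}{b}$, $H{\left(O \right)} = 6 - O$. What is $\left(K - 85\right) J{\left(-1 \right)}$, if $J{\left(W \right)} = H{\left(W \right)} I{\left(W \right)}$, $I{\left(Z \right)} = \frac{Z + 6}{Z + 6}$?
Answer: $- \frac{1561}{3} \approx -520.33$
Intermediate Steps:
$I{\left(Z \right)} = 1$ ($I{\left(Z \right)} = \frac{6 + Z}{6 + Z} = 1$)
$K = \frac{32}{3}$ ($K = \frac{1}{-3} - -11 = - \frac{1}{3} + 11 = \frac{32}{3} \approx 10.667$)
$J{\left(W \right)} = 6 - W$ ($J{\left(W \right)} = \left(6 - W\right) 1 = 6 - W$)
$\left(K - 85\right) J{\left(-1 \right)} = \left(\frac{32}{3} - 85\right) \left(6 - -1\right) = - \frac{223 \left(6 + 1\right)}{3} = \left(- \frac{223}{3}\right) 7 = - \frac{1561}{3}$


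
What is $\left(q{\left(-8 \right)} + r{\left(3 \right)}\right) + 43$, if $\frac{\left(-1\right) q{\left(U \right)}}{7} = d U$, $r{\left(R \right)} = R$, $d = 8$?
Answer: $494$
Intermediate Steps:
$q{\left(U \right)} = - 56 U$ ($q{\left(U \right)} = - 7 \cdot 8 U = - 56 U$)
$\left(q{\left(-8 \right)} + r{\left(3 \right)}\right) + 43 = \left(\left(-56\right) \left(-8\right) + 3\right) + 43 = \left(448 + 3\right) + 43 = 451 + 43 = 494$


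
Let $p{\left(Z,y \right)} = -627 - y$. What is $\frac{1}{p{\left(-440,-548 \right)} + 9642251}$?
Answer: $\frac{1}{9642172} \approx 1.0371 \cdot 10^{-7}$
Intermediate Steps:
$\frac{1}{p{\left(-440,-548 \right)} + 9642251} = \frac{1}{\left(-627 - -548\right) + 9642251} = \frac{1}{\left(-627 + 548\right) + 9642251} = \frac{1}{-79 + 9642251} = \frac{1}{9642172}$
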